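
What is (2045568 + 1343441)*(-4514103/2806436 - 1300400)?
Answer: -12368167633581663527/2806436 ≈ -4.4071e+12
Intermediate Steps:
(2045568 + 1343441)*(-4514103/2806436 - 1300400) = 3389009*(-4514103*1/2806436 - 1300400) = 3389009*(-4514103/2806436 - 1300400) = 3389009*(-3649493888503/2806436) = -12368167633581663527/2806436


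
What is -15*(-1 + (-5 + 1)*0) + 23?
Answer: 38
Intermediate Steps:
-15*(-1 + (-5 + 1)*0) + 23 = -15*(-1 - 4*0) + 23 = -15*(-1 + 0) + 23 = -15*(-1) + 23 = -5*(-3) + 23 = 15 + 23 = 38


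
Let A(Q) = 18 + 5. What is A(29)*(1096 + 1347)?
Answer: 56189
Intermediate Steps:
A(Q) = 23
A(29)*(1096 + 1347) = 23*(1096 + 1347) = 23*2443 = 56189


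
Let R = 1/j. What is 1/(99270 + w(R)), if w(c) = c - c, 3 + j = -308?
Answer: 1/99270 ≈ 1.0074e-5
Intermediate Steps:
j = -311 (j = -3 - 308 = -311)
R = -1/311 (R = 1/(-311) = -1/311 ≈ -0.0032154)
w(c) = 0
1/(99270 + w(R)) = 1/(99270 + 0) = 1/99270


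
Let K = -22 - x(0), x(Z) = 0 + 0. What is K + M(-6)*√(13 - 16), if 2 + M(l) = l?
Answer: -22 - 8*I*√3 ≈ -22.0 - 13.856*I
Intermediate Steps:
x(Z) = 0
M(l) = -2 + l
K = -22 (K = -22 - 1*0 = -22 + 0 = -22)
K + M(-6)*√(13 - 16) = -22 + (-2 - 6)*√(13 - 16) = -22 - 8*I*√3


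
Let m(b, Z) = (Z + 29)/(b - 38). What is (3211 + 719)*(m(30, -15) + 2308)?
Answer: 18127125/2 ≈ 9.0636e+6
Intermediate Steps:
m(b, Z) = (29 + Z)/(-38 + b)
(3211 + 719)*(m(30, -15) + 2308) = (3211 + 719)*((29 - 15)/(-38 + 30) + 2308) = 3930*(14/(-8) + 2308) = 3930*(-⅛*14 + 2308) = 3930*(-7/4 + 2308) = 3930*(9225/4) = 18127125/2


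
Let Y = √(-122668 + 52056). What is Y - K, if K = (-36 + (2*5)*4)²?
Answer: -16 + 2*I*√17653 ≈ -16.0 + 265.73*I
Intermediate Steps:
Y = 2*I*√17653 (Y = √(-70612) = 2*I*√17653 ≈ 265.73*I)
K = 16 (K = (-36 + 10*4)² = (-36 + 40)² = 4² = 16)
Y - K = 2*I*√17653 - 1*16 = 2*I*√17653 - 16 = -16 + 2*I*√17653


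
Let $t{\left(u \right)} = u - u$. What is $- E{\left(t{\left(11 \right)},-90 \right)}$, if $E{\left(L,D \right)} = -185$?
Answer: $185$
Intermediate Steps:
$t{\left(u \right)} = 0$
$- E{\left(t{\left(11 \right)},-90 \right)} = \left(-1\right) \left(-185\right) = 185$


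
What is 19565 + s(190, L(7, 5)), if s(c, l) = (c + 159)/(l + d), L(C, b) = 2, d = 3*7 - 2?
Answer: 411214/21 ≈ 19582.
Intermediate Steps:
d = 19 (d = 21 - 2 = 19)
s(c, l) = (159 + c)/(19 + l) (s(c, l) = (c + 159)/(l + 19) = (159 + c)/(19 + l))
19565 + s(190, L(7, 5)) = 19565 + (159 + 190)/(19 + 2) = 19565 + 349/21 = 411214/21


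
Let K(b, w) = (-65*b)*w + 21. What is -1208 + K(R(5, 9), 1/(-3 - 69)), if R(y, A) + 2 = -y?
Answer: -85919/72 ≈ -1193.3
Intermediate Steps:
R(y, A) = -2 - y
K(b, w) = 21 - 65*b*w (K(b, w) = -65*b*w + 21 = 21 - 65*b*w)
-1208 + K(R(5, 9), 1/(-3 - 69)) = -1208 + (21 - 65*(-2 - 1*5)/(-3 - 69)) = -1208 + (21 - 65*(-2 - 5)/(-72)) = -1208 + (21 - 65*(-7)*(-1/72)) = -1208 + (21 - 455/72) = -1208 + 1057/72 = -85919/72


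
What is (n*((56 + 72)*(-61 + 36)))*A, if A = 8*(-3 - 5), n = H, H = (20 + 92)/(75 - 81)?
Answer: -11468800/3 ≈ -3.8229e+6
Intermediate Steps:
H = -56/3 (H = 112/(-6) = 112*(-⅙) = -56/3 ≈ -18.667)
n = -56/3 ≈ -18.667
A = -64 (A = 8*(-8) = -64)
(n*((56 + 72)*(-61 + 36)))*A = -56*(56 + 72)*(-61 + 36)/3*(-64) = -7168*(-25)/3*(-64) = -56/3*(-3200)*(-64) = (179200/3)*(-64) = -11468800/3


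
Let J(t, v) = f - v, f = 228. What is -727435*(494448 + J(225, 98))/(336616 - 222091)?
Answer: -71954669486/22905 ≈ -3.1414e+6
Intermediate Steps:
J(t, v) = 228 - v
-727435*(494448 + J(225, 98))/(336616 - 222091) = -727435*(494448 + (228 - 1*98))/(336616 - 222091) = -727435/(114525/(494448 + (228 - 98))) = -727435/(114525/(494448 + 130)) = -727435/(114525/494578) = -727435/(114525*(1/494578)) = -727435/114525/494578 = -727435*494578/114525 = -71954669486/22905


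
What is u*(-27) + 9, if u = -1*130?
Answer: 3519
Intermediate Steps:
u = -130
u*(-27) + 9 = -130*(-27) + 9 = 3510 + 9 = 3519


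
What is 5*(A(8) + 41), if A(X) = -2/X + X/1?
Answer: 975/4 ≈ 243.75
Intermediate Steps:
A(X) = X - 2/X (A(X) = -2/X + X*1 = -2/X + X = X - 2/X)
5*(A(8) + 41) = 5*((8 - 2/8) + 41) = 5*((8 - 2*⅛) + 41) = 5*((8 - ¼) + 41) = 5*(31/4 + 41) = 5*(195/4) = 975/4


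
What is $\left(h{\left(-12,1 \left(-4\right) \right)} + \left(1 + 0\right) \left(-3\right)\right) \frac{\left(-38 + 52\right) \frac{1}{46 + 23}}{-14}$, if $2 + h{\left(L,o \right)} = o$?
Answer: $\frac{3}{23} \approx 0.13043$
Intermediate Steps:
$h{\left(L,o \right)} = -2 + o$
$\left(h{\left(-12,1 \left(-4\right) \right)} + \left(1 + 0\right) \left(-3\right)\right) \frac{\left(-38 + 52\right) \frac{1}{46 + 23}}{-14} = \left(\left(-2 + 1 \left(-4\right)\right) + \left(1 + 0\right) \left(-3\right)\right) \frac{\left(-38 + 52\right) \frac{1}{46 + 23}}{-14} = \left(\left(-2 - 4\right) + 1 \left(-3\right)\right) \frac{14}{69} \left(- \frac{1}{14}\right) = \left(-6 - 3\right) 14 \cdot \frac{1}{69} \left(- \frac{1}{14}\right) = - 9 \cdot \frac{14}{69} \left(- \frac{1}{14}\right) = \left(-9\right) \left(- \frac{1}{69}\right) = \frac{3}{23}$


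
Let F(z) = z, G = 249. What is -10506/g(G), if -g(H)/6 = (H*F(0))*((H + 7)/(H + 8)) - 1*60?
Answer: -1751/60 ≈ -29.183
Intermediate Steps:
g(H) = 360 (g(H) = -6*((H*0)*((H + 7)/(H + 8)) - 1*60) = -6*(0*((7 + H)/(8 + H)) - 60) = -6*(0 - 60) = -6*(-60) = 360)
-10506/g(G) = -10506/360 = -10506*1/360 = -1751/60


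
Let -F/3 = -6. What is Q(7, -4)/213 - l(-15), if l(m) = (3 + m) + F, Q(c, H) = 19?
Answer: -1259/213 ≈ -5.9108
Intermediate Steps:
F = 18 (F = -3*(-6) = 18)
l(m) = 21 + m (l(m) = (3 + m) + 18 = 21 + m)
Q(7, -4)/213 - l(-15) = 19/213 - (21 - 15) = 19*(1/213) - 1*6 = 19/213 - 6 = -1259/213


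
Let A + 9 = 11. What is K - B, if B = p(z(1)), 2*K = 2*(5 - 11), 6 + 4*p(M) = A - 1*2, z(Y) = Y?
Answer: -9/2 ≈ -4.5000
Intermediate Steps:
A = 2 (A = -9 + 11 = 2)
p(M) = -3/2 (p(M) = -3/2 + (2 - 1*2)/4 = -3/2 + (2 - 2)/4 = -3/2 + (¼)*0 = -3/2 + 0 = -3/2)
K = -6 (K = (2*(5 - 11))/2 = (2*(-6))/2 = (½)*(-12) = -6)
B = -3/2 ≈ -1.5000
K - B = -6 - 1*(-3/2) = -6 + 3/2 = -9/2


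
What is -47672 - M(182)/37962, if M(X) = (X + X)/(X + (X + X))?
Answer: -2714586697/56943 ≈ -47672.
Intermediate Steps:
M(X) = 2/3 (M(X) = (2*X)/(X + 2*X) = (2*X)/((3*X)) = (2*X)*(1/(3*X)) = 2/3)
-47672 - M(182)/37962 = -47672 - 2/(3*37962) = -47672 - 1*1/56943 = -47672 - 1/56943 = -2714586697/56943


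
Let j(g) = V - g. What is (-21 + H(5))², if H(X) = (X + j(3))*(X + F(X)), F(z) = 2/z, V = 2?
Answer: 9/25 ≈ 0.36000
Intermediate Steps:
j(g) = 2 - g
H(X) = (-1 + X)*(X + 2/X) (H(X) = (X + (2 - 1*3))*(X + 2/X) = (X + (2 - 3))*(X + 2/X) = (X - 1)*(X + 2/X) = (-1 + X)*(X + 2/X))
(-21 + H(5))² = (-21 + (2 + 5² - 1*5 - 2/5))² = (-21 + (2 + 25 - 5 - 2*⅕))² = (-21 + (2 + 25 - 5 - ⅖))² = (-21 + 108/5)² = (⅗)² = 9/25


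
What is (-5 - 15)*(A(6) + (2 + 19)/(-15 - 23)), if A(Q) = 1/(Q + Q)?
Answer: 535/57 ≈ 9.3860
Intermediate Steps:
A(Q) = 1/(2*Q)
(-5 - 15)*(A(6) + (2 + 19)/(-15 - 23)) = (-5 - 15)*((1/2)/6 + (2 + 19)/(-15 - 23)) = -20*((1/2)*(1/6) + 21/(-38)) = -20*(1/12 + 21*(-1/38)) = -20*(1/12 - 21/38) = -20*(-107/228) = 535/57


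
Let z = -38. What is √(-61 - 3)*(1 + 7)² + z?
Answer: -38 + 512*I ≈ -38.0 + 512.0*I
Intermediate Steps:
√(-61 - 3)*(1 + 7)² + z = √(-61 - 3)*(1 + 7)² - 38 = √(-64)*8² - 38 = (8*I)*64 - 38 = 512*I - 38 = -38 + 512*I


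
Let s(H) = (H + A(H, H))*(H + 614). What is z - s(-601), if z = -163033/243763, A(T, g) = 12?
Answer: 143563866/18751 ≈ 7656.3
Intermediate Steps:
z = -12541/18751 (z = -163033*1/243763 = -12541/18751 ≈ -0.66882)
s(H) = (12 + H)*(614 + H) (s(H) = (H + 12)*(H + 614) = (12 + H)*(614 + H))
z - s(-601) = -12541/18751 - (7368 + (-601)**2 + 626*(-601)) = -12541/18751 - (7368 + 361201 - 376226) = -12541/18751 - 1*(-7657) = -12541/18751 + 7657 = 143563866/18751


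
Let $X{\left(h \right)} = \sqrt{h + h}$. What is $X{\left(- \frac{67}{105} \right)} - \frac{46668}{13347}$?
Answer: $- \frac{15556}{4449} + \frac{i \sqrt{14070}}{105} \approx -3.4965 + 1.1297 i$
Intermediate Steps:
$X{\left(h \right)} = \sqrt{2} \sqrt{h}$ ($X{\left(h \right)} = \sqrt{2 h} = \sqrt{2} \sqrt{h}$)
$X{\left(- \frac{67}{105} \right)} - \frac{46668}{13347} = \sqrt{2} \sqrt{- \frac{67}{105}} - \frac{46668}{13347} = \sqrt{2} \sqrt{\left(-67\right) \frac{1}{105}} - \frac{15556}{4449} = \sqrt{2} \sqrt{- \frac{67}{105}} - \frac{15556}{4449} = \sqrt{2} \frac{i \sqrt{7035}}{105} - \frac{15556}{4449} = \frac{i \sqrt{14070}}{105} - \frac{15556}{4449} = - \frac{15556}{4449} + \frac{i \sqrt{14070}}{105}$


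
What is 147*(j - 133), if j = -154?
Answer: -42189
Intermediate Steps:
147*(j - 133) = 147*(-154 - 133) = 147*(-287) = -42189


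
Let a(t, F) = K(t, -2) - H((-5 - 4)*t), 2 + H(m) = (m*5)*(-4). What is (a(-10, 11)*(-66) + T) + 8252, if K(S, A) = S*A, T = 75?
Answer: -111925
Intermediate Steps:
H(m) = -2 - 20*m (H(m) = -2 + (m*5)*(-4) = -2 + (5*m)*(-4) = -2 - 20*m)
K(S, A) = A*S
a(t, F) = 2 - 182*t (a(t, F) = -2*t - (-2 - 20*(-5 - 4)*t) = -2*t - (-2 - (-180)*t) = -2*t - (-2 + 180*t) = -2*t + (2 - 180*t) = 2 - 182*t)
(a(-10, 11)*(-66) + T) + 8252 = ((2 - 182*(-10))*(-66) + 75) + 8252 = ((2 + 1820)*(-66) + 75) + 8252 = (1822*(-66) + 75) + 8252 = (-120252 + 75) + 8252 = -120177 + 8252 = -111925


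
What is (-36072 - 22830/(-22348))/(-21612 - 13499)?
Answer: 403057113/392330314 ≈ 1.0273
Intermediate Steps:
(-36072 - 22830/(-22348))/(-21612 - 13499) = (-36072 - 22830*(-1/22348))/(-35111) = (-36072 + 11415/11174)*(-1/35111) = -403057113/11174*(-1/35111) = 403057113/392330314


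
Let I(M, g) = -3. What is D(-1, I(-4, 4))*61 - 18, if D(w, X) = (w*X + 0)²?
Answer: 531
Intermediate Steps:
D(w, X) = X²*w² (D(w, X) = (X*w + 0)² = (X*w)² = X²*w²)
D(-1, I(-4, 4))*61 - 18 = ((-3)²*(-1)²)*61 - 18 = (9*1)*61 - 18 = 9*61 - 18 = 549 - 18 = 531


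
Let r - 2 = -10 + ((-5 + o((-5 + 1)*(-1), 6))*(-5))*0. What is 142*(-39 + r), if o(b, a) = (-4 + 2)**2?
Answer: -6674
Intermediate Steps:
o(b, a) = 4 (o(b, a) = (-2)**2 = 4)
r = -8 (r = 2 + (-10 + ((-5 + 4)*(-5))*0) = 2 + (-10 - 1*(-5)*0) = 2 + (-10 + 5*0) = 2 + (-10 + 0) = 2 - 10 = -8)
142*(-39 + r) = 142*(-39 - 8) = 142*(-47) = -6674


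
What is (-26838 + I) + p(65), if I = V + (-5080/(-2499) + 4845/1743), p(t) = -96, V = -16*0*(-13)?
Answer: -5585571283/207417 ≈ -26929.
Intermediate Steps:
V = 0 (V = 0*(-13) = 0)
I = 998195/207417 (I = 0 + (-5080/(-2499) + 4845/1743) = 0 + (-5080*(-1/2499) + 4845*(1/1743)) = 0 + (5080/2499 + 1615/581) = 0 + 998195/207417 = 998195/207417 ≈ 4.8125)
(-26838 + I) + p(65) = (-26838 + 998195/207417) - 96 = -5565659251/207417 - 96 = -5585571283/207417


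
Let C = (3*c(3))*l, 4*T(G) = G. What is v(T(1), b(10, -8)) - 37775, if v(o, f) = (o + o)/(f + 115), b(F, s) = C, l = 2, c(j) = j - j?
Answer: -8688249/230 ≈ -37775.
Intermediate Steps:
c(j) = 0
T(G) = G/4
C = 0 (C = (3*0)*2 = 0*2 = 0)
b(F, s) = 0
v(o, f) = 2*o/(115 + f) (v(o, f) = (2*o)/(115 + f) = 2*o/(115 + f))
v(T(1), b(10, -8)) - 37775 = 2*((¼)*1)/(115 + 0) - 37775 = 2*(¼)/115 - 37775 = 2*(¼)*(1/115) - 37775 = 1/230 - 37775 = -8688249/230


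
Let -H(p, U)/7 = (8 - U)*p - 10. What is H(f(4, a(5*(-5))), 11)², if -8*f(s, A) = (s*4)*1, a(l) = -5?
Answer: 784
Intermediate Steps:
f(s, A) = -s/2 (f(s, A) = -s*4/8 = -4*s/8 = -s/2)
H(p, U) = 70 - 7*p*(8 - U) (H(p, U) = -7*((8 - U)*p - 10) = -7*(p*(8 - U) - 10) = -7*(-10 + p*(8 - U)) = 70 - 7*p*(8 - U))
H(f(4, a(5*(-5))), 11)² = (70 - (-28)*4 + 7*11*(-½*4))² = (70 - 56*(-2) + 7*11*(-2))² = (70 + 112 - 154)² = 28² = 784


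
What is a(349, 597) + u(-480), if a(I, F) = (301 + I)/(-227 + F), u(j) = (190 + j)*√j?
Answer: 65/37 - 1160*I*√30 ≈ 1.7568 - 6353.6*I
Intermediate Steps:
u(j) = √j*(190 + j)
a(I, F) = (301 + I)/(-227 + F)
a(349, 597) + u(-480) = (301 + 349)/(-227 + 597) + √(-480)*(190 - 480) = 650/370 + (4*I*√30)*(-290) = (1/370)*650 - 1160*I*√30 = 65/37 - 1160*I*√30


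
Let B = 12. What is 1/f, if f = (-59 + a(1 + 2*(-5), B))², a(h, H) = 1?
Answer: 1/3364 ≈ 0.00029727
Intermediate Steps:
f = 3364 (f = (-59 + 1)² = (-58)² = 3364)
1/f = 1/3364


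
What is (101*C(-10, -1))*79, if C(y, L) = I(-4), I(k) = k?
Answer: -31916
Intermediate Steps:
C(y, L) = -4
(101*C(-10, -1))*79 = (101*(-4))*79 = -404*79 = -31916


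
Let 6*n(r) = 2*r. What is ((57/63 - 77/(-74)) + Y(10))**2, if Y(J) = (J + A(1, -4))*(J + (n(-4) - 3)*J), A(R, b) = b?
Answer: 94726681729/2414916 ≈ 39226.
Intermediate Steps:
n(r) = r/3 (n(r) = (2*r)/6 = r/3)
Y(J) = -10*J*(-4 + J)/3 (Y(J) = (J - 4)*(J + ((1/3)*(-4) - 3)*J) = (-4 + J)*(J + (-4/3 - 3)*J) = (-4 + J)*(J - 13*J/3) = (-4 + J)*(-10*J/3) = -10*J*(-4 + J)/3)
((57/63 - 77/(-74)) + Y(10))**2 = ((57/63 - 77/(-74)) + (10/3)*10*(4 - 1*10))**2 = ((57*(1/63) - 77*(-1/74)) + (10/3)*10*(4 - 10))**2 = ((19/21 + 77/74) + (10/3)*10*(-6))**2 = (3023/1554 - 200)**2 = (-307777/1554)**2 = 94726681729/2414916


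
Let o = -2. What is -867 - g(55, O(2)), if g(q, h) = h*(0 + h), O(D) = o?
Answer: -871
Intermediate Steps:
O(D) = -2
g(q, h) = h**2 (g(q, h) = h*h = h**2)
-867 - g(55, O(2)) = -867 - 1*(-2)**2 = -867 - 1*4 = -867 - 4 = -871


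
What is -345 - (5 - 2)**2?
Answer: -354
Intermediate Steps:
-345 - (5 - 2)**2 = -345 - 1*3**2 = -345 - 1*9 = -345 - 9 = -354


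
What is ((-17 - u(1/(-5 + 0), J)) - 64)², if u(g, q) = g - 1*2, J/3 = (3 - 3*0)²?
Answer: 155236/25 ≈ 6209.4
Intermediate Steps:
J = 27 (J = 3*(3 - 3*0)² = 3*(3 + 0)² = 3*3² = 3*9 = 27)
u(g, q) = -2 + g (u(g, q) = g - 2 = -2 + g)
((-17 - u(1/(-5 + 0), J)) - 64)² = ((-17 - (-2 + 1/(-5 + 0))) - 64)² = ((-17 - (-2 + 1/(-5))) - 64)² = ((-17 - (-2 - ⅕)) - 64)² = ((-17 - (-11)/5) - 64)² = ((-17 - 1*(-11/5)) - 64)² = ((-17 + 11/5) - 64)² = (-74/5 - 64)² = (-394/5)² = 155236/25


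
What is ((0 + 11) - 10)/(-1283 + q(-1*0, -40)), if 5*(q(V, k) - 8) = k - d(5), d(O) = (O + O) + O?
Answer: -1/1286 ≈ -0.00077760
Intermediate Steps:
d(O) = 3*O (d(O) = 2*O + O = 3*O)
q(V, k) = 5 + k/5 (q(V, k) = 8 + (k - 3*5)/5 = 8 + (k - 1*15)/5 = 8 + (k - 15)/5 = 8 + (-15 + k)/5 = 8 + (-3 + k/5) = 5 + k/5)
((0 + 11) - 10)/(-1283 + q(-1*0, -40)) = ((0 + 11) - 10)/(-1283 + (5 + (⅕)*(-40))) = (11 - 10)/(-1283 + (5 - 8)) = 1/(-1283 - 3) = 1/(-1286) = -1/1286*1 = -1/1286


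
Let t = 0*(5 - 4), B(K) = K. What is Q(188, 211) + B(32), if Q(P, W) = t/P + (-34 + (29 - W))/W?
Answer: 6536/211 ≈ 30.976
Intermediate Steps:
t = 0 (t = 0*1 = 0)
Q(P, W) = (-5 - W)/W (Q(P, W) = 0/P + (-34 + (29 - W))/W = 0 + (-5 - W)/W = (-5 - W)/W)
Q(188, 211) + B(32) = (-5 - 1*211)/211 + 32 = (-5 - 211)/211 + 32 = (1/211)*(-216) + 32 = -216/211 + 32 = 6536/211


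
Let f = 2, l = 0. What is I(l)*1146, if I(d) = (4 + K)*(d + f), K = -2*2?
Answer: 0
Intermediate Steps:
K = -4
I(d) = 0 (I(d) = (4 - 4)*(d + 2) = 0*(2 + d) = 0)
I(l)*1146 = 0*1146 = 0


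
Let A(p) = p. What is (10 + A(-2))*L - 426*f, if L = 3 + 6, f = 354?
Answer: -150732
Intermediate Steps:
L = 9
(10 + A(-2))*L - 426*f = (10 - 2)*9 - 426*354 = 8*9 - 150804 = 72 - 150804 = -150732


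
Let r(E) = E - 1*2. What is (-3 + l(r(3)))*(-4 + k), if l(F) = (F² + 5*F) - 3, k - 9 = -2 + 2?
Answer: 0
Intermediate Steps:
r(E) = -2 + E (r(E) = E - 2 = -2 + E)
k = 9 (k = 9 + (-2 + 2) = 9 + 0 = 9)
l(F) = -3 + F² + 5*F
(-3 + l(r(3)))*(-4 + k) = (-3 + (-3 + (-2 + 3)² + 5*(-2 + 3)))*(-4 + 9) = (-3 + (-3 + 1² + 5*1))*5 = (-3 + (-3 + 1 + 5))*5 = (-3 + 3)*5 = 0*5 = 0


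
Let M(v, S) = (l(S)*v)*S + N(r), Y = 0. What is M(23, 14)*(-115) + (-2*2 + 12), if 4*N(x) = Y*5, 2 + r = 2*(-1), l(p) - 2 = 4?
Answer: -222172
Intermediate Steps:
l(p) = 6 (l(p) = 2 + 4 = 6)
r = -4 (r = -2 + 2*(-1) = -2 - 2 = -4)
N(x) = 0 (N(x) = (0*5)/4 = (1/4)*0 = 0)
M(v, S) = 6*S*v (M(v, S) = (6*v)*S + 0 = 6*S*v + 0 = 6*S*v)
M(23, 14)*(-115) + (-2*2 + 12) = (6*14*23)*(-115) + (-2*2 + 12) = 1932*(-115) + (-4 + 12) = -222180 + 8 = -222172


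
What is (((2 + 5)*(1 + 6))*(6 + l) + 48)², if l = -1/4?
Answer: 1739761/16 ≈ 1.0874e+5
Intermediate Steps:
l = -¼ (l = -1*¼ = -¼ ≈ -0.25000)
(((2 + 5)*(1 + 6))*(6 + l) + 48)² = (((2 + 5)*(1 + 6))*(6 - ¼) + 48)² = ((7*7)*(23/4) + 48)² = (49*(23/4) + 48)² = (1127/4 + 48)² = (1319/4)² = 1739761/16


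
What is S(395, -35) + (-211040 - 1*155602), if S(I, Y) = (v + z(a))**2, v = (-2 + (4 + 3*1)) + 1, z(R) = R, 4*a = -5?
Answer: -5865911/16 ≈ -3.6662e+5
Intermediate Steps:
a = -5/4 (a = (1/4)*(-5) = -5/4 ≈ -1.2500)
v = 6 (v = (-2 + (4 + 3)) + 1 = (-2 + 7) + 1 = 5 + 1 = 6)
S(I, Y) = 361/16 (S(I, Y) = (6 - 5/4)**2 = (19/4)**2 = 361/16)
S(395, -35) + (-211040 - 1*155602) = 361/16 + (-211040 - 1*155602) = 361/16 + (-211040 - 155602) = 361/16 - 366642 = -5865911/16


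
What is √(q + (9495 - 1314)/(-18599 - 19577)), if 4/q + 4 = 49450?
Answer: I*√1325173323512762/78652104 ≈ 0.46283*I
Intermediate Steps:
q = 2/24723 (q = 4/(-4 + 49450) = 4/49446 = 4*(1/49446) = 2/24723 ≈ 8.0896e-5)
√(q + (9495 - 1314)/(-18599 - 19577)) = √(2/24723 + (9495 - 1314)/(-18599 - 19577)) = √(2/24723 + 8181/(-38176)) = √(2/24723 + 8181*(-1/38176)) = √(2/24723 - 8181/38176) = √(-202182511/943825248) = I*√1325173323512762/78652104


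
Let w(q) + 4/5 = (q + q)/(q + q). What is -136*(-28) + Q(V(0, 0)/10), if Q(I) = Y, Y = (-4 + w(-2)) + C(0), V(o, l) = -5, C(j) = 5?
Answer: 19046/5 ≈ 3809.2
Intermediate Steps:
w(q) = 1/5 (w(q) = -4/5 + (q + q)/(q + q) = -4/5 + (2*q)/((2*q)) = -4/5 + (2*q)*(1/(2*q)) = -4/5 + 1 = 1/5)
Y = 6/5 (Y = (-4 + 1/5) + 5 = -19/5 + 5 = 6/5 ≈ 1.2000)
Q(I) = 6/5
-136*(-28) + Q(V(0, 0)/10) = -136*(-28) + 6/5 = 3808 + 6/5 = 19046/5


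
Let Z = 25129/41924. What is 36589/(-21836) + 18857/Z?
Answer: 17261767668667/548716844 ≈ 31458.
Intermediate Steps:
Z = 25129/41924 (Z = 25129*(1/41924) = 25129/41924 ≈ 0.59939)
36589/(-21836) + 18857/Z = 36589/(-21836) + 18857/(25129/41924) = 36589*(-1/21836) + 18857*(41924/25129) = -36589/21836 + 790560868/25129 = 17261767668667/548716844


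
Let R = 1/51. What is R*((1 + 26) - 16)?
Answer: 11/51 ≈ 0.21569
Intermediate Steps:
R = 1/51 ≈ 0.019608
R*((1 + 26) - 16) = ((1 + 26) - 16)/51 = (27 - 16)/51 = (1/51)*11 = 11/51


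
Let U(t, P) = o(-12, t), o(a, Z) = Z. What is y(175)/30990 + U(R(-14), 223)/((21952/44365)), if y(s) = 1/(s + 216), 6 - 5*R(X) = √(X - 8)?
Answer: 161272414843/66498589920 - 8873*I*√22/21952 ≈ 2.4252 - 1.8959*I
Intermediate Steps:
R(X) = 6/5 - √(-8 + X)/5 (R(X) = 6/5 - √(X - 8)/5 = 6/5 - √(-8 + X)/5)
U(t, P) = t
y(s) = 1/(216 + s)
y(175)/30990 + U(R(-14), 223)/((21952/44365)) = 1/((216 + 175)*30990) + (6/5 - √(-8 - 14)/5)/((21952/44365)) = (1/30990)/391 + (6/5 - I*√22/5)/((21952*(1/44365))) = (1/391)*(1/30990) + (6/5 - I*√22/5)/(21952/44365) = 1/12117090 + (6/5 - I*√22/5)*(44365/21952) = 1/12117090 + (26619/10976 - 8873*I*√22/21952) = 161272414843/66498589920 - 8873*I*√22/21952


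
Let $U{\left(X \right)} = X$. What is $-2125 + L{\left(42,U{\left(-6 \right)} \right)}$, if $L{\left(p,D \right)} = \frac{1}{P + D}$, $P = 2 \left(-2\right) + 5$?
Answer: $- \frac{10626}{5} \approx -2125.2$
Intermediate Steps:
$P = 1$ ($P = -4 + 5 = 1$)
$L{\left(p,D \right)} = \frac{1}{1 + D}$
$-2125 + L{\left(42,U{\left(-6 \right)} \right)} = -2125 + \frac{1}{1 - 6} = -2125 + \frac{1}{-5} = -2125 - \frac{1}{5} = - \frac{10626}{5}$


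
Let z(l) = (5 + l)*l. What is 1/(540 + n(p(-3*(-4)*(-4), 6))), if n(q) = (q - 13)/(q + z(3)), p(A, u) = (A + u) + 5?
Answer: 13/7070 ≈ 0.0018388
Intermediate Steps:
p(A, u) = 5 + A + u
z(l) = l*(5 + l)
n(q) = (-13 + q)/(24 + q) (n(q) = (q - 13)/(q + 3*(5 + 3)) = (-13 + q)/(q + 3*8) = (-13 + q)/(q + 24) = (-13 + q)/(24 + q))
1/(540 + n(p(-3*(-4)*(-4), 6))) = 1/(540 + (-13 + (5 - 3*(-4)*(-4) + 6))/(24 + (5 - 3*(-4)*(-4) + 6))) = 1/(540 + (-13 + (5 + 12*(-4) + 6))/(24 + (5 + 12*(-4) + 6))) = 1/(540 + (-13 + (5 - 48 + 6))/(24 + (5 - 48 + 6))) = 1/(540 + (-13 - 37)/(24 - 37)) = 1/(540 - 50/(-13)) = 1/(540 - 1/13*(-50)) = 1/(540 + 50/13) = 1/(7070/13) = 13/7070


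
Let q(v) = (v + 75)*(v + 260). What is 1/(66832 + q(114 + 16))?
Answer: 1/146782 ≈ 6.8128e-6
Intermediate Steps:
q(v) = (75 + v)*(260 + v)
1/(66832 + q(114 + 16)) = 1/(66832 + (19500 + (114 + 16)² + 335*(114 + 16))) = 1/(66832 + (19500 + 130² + 335*130)) = 1/(66832 + (19500 + 16900 + 43550)) = 1/(66832 + 79950) = 1/146782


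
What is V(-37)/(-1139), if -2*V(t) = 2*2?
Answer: 2/1139 ≈ 0.0017559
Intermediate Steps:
V(t) = -2
V(-37)/(-1139) = -2/(-1139) = -2*(-1/1139) = 2/1139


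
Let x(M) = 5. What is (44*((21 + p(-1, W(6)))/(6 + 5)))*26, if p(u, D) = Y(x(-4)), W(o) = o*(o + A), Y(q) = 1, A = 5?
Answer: 2288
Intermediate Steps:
W(o) = o*(5 + o) (W(o) = o*(o + 5) = o*(5 + o))
p(u, D) = 1
(44*((21 + p(-1, W(6)))/(6 + 5)))*26 = (44*((21 + 1)/(6 + 5)))*26 = (44*(22/11))*26 = (44*(22*(1/11)))*26 = (44*2)*26 = 88*26 = 2288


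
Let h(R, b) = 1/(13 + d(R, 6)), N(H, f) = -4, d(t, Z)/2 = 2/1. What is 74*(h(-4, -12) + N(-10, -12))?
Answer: -4958/17 ≈ -291.65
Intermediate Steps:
d(t, Z) = 4 (d(t, Z) = 2*(2/1) = 2*(2*1) = 2*2 = 4)
h(R, b) = 1/17 (h(R, b) = 1/(13 + 4) = 1/17)
74*(h(-4, -12) + N(-10, -12)) = 74*(1/17 - 4) = 74*(-67/17) = -4958/17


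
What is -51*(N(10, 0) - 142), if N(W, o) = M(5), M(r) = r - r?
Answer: 7242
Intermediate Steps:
M(r) = 0
N(W, o) = 0
-51*(N(10, 0) - 142) = -51*(0 - 142) = -51*(-142) = 7242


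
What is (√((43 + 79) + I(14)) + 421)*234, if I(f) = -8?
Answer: 98514 + 234*√114 ≈ 1.0101e+5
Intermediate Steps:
(√((43 + 79) + I(14)) + 421)*234 = (√((43 + 79) - 8) + 421)*234 = (√(122 - 8) + 421)*234 = (√114 + 421)*234 = (421 + √114)*234 = 98514 + 234*√114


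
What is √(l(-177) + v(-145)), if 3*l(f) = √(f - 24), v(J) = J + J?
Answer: √(-2610 + 3*I*√201)/3 ≈ 0.13875 + 17.03*I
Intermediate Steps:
v(J) = 2*J
l(f) = √(-24 + f)/3 (l(f) = √(f - 24)/3 = √(-24 + f)/3)
√(l(-177) + v(-145)) = √(√(-24 - 177)/3 + 2*(-145)) = √(√(-201)/3 - 290) = √((I*√201)/3 - 290) = √(I*√201/3 - 290) = √(-290 + I*√201/3)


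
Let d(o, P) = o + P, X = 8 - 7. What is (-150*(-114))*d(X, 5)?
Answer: 102600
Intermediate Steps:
X = 1
d(o, P) = P + o
(-150*(-114))*d(X, 5) = (-150*(-114))*(5 + 1) = 17100*6 = 102600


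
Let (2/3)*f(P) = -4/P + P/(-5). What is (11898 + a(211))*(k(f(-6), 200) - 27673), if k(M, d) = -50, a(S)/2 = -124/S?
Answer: -69591106290/211 ≈ -3.2982e+8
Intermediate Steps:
f(P) = -6/P - 3*P/10 (f(P) = 3*(-4/P + P/(-5))/2 = 3*(-4/P + P*(-⅕))/2 = 3*(-4/P - P/5)/2 = -6/P - 3*P/10)
a(S) = -248/S (a(S) = 2*(-124/S) = -248/S)
(11898 + a(211))*(k(f(-6), 200) - 27673) = (11898 - 248/211)*(-50 - 27673) = (11898 - 248*1/211)*(-27723) = (11898 - 248/211)*(-27723) = (2510230/211)*(-27723) = -69591106290/211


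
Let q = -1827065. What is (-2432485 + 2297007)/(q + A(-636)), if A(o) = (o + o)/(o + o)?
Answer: 67739/913532 ≈ 0.074151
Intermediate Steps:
A(o) = 1 (A(o) = (2*o)/((2*o)) = (2*o)*(1/(2*o)) = 1)
(-2432485 + 2297007)/(q + A(-636)) = (-2432485 + 2297007)/(-1827065 + 1) = -135478/(-1827064) = -135478*(-1/1827064) = 67739/913532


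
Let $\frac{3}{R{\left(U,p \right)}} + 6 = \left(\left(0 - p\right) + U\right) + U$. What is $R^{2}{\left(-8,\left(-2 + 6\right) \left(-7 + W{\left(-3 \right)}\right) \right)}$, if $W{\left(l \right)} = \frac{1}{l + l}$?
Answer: $\frac{81}{400} \approx 0.2025$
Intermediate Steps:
$W{\left(l \right)} = \frac{1}{2 l}$
$R{\left(U,p \right)} = \frac{3}{-6 - p + 2 U}$ ($R{\left(U,p \right)} = \frac{3}{-6 + \left(\left(\left(0 - p\right) + U\right) + U\right)} = \frac{3}{-6 + \left(\left(- p + U\right) + U\right)} = \frac{3}{-6 + \left(\left(U - p\right) + U\right)} = \frac{3}{-6 + \left(- p + 2 U\right)} = \frac{3}{-6 - p + 2 U}$)
$R^{2}{\left(-8,\left(-2 + 6\right) \left(-7 + W{\left(-3 \right)}\right) \right)} = \left(- \frac{3}{6 + \left(-2 + 6\right) \left(-7 + \frac{1}{2 \left(-3\right)}\right) - -16}\right)^{2} = \left(- \frac{3}{6 + 4 \left(-7 + \frac{1}{2} \left(- \frac{1}{3}\right)\right) + 16}\right)^{2} = \left(- \frac{3}{6 + 4 \left(-7 - \frac{1}{6}\right) + 16}\right)^{2} = \left(- \frac{3}{6 + 4 \left(- \frac{43}{6}\right) + 16}\right)^{2} = \left(- \frac{3}{6 - \frac{86}{3} + 16}\right)^{2} = \left(- \frac{3}{- \frac{20}{3}}\right)^{2} = \left(\left(-3\right) \left(- \frac{3}{20}\right)\right)^{2} = \left(\frac{9}{20}\right)^{2} = \frac{81}{400}$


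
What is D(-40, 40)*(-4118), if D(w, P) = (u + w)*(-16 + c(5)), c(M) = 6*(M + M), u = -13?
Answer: 9603176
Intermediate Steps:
c(M) = 12*M (c(M) = 6*(2*M) = 12*M)
D(w, P) = -572 + 44*w (D(w, P) = (-13 + w)*(-16 + 12*5) = (-13 + w)*(-16 + 60) = (-13 + w)*44 = -572 + 44*w)
D(-40, 40)*(-4118) = (-572 + 44*(-40))*(-4118) = (-572 - 1760)*(-4118) = -2332*(-4118) = 9603176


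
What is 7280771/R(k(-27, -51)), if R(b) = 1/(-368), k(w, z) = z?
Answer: -2679323728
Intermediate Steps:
R(b) = -1/368
7280771/R(k(-27, -51)) = 7280771/(-1/368) = 7280771*(-368) = -2679323728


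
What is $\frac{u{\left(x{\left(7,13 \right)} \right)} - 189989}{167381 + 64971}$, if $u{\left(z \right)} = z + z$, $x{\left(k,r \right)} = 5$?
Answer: $- \frac{189979}{232352} \approx -0.81763$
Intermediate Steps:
$u{\left(z \right)} = 2 z$
$\frac{u{\left(x{\left(7,13 \right)} \right)} - 189989}{167381 + 64971} = \frac{2 \cdot 5 - 189989}{167381 + 64971} = \frac{10 - 189989}{232352} = \left(-189979\right) \frac{1}{232352} = - \frac{189979}{232352}$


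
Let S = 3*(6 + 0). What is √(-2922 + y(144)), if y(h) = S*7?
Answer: 2*I*√699 ≈ 52.877*I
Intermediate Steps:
S = 18 (S = 3*6 = 18)
y(h) = 126 (y(h) = 18*7 = 126)
√(-2922 + y(144)) = √(-2922 + 126) = √(-2796) = 2*I*√699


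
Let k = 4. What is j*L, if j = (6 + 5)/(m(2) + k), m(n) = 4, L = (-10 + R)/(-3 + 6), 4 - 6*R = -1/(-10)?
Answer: -2057/480 ≈ -4.2854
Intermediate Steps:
R = 13/20 (R = ⅔ - (-1)/(6*(-10)) = ⅔ - (-1)*(-1)/(6*10) = ⅔ - ⅙*⅒ = ⅔ - 1/60 = 13/20 ≈ 0.65000)
L = -187/60 (L = (-10 + 13/20)/(-3 + 6) = -187/20/3 = -187/20*⅓ = -187/60 ≈ -3.1167)
j = 11/8 (j = (6 + 5)/(4 + 4) = 11/8 ≈ 1.3750)
j*L = (11/8)*(-187/60) = -2057/480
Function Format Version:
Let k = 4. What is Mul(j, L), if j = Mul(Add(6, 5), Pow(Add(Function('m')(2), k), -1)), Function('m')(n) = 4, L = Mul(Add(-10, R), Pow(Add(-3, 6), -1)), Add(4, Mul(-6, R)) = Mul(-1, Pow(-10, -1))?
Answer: Rational(-2057, 480) ≈ -4.2854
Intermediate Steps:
R = Rational(13, 20) (R = Add(Rational(2, 3), Mul(Rational(-1, 6), Mul(-1, Pow(-10, -1)))) = Add(Rational(2, 3), Mul(Rational(-1, 6), Mul(-1, Rational(-1, 10)))) = Add(Rational(2, 3), Mul(Rational(-1, 6), Rational(1, 10))) = Add(Rational(2, 3), Rational(-1, 60)) = Rational(13, 20) ≈ 0.65000)
L = Rational(-187, 60) (L = Mul(Add(-10, Rational(13, 20)), Pow(Add(-3, 6), -1)) = Mul(Rational(-187, 20), Pow(3, -1)) = Mul(Rational(-187, 20), Rational(1, 3)) = Rational(-187, 60) ≈ -3.1167)
j = Rational(11, 8) (j = Mul(Add(6, 5), Pow(Add(4, 4), -1)) = Mul(11, Pow(8, -1)) = Mul(11, Rational(1, 8)) = Rational(11, 8) ≈ 1.3750)
Mul(j, L) = Mul(Rational(11, 8), Rational(-187, 60)) = Rational(-2057, 480)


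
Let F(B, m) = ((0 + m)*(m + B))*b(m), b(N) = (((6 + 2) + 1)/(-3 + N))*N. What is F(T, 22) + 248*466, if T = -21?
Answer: 2200148/19 ≈ 1.1580e+5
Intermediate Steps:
b(N) = 9*N/(-3 + N) (b(N) = ((8 + 1)/(-3 + N))*N = (9/(-3 + N))*N = 9*N/(-3 + N))
F(B, m) = 9*m²*(B + m)/(-3 + m) (F(B, m) = ((0 + m)*(m + B))*(9*m/(-3 + m)) = (m*(B + m))*(9*m/(-3 + m)) = 9*m²*(B + m)/(-3 + m))
F(T, 22) + 248*466 = 9*22²*(-21 + 22)/(-3 + 22) + 248*466 = 9*484*1/19 + 115568 = 9*484*(1/19)*1 + 115568 = 4356/19 + 115568 = 2200148/19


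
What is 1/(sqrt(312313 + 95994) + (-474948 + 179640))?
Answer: -295308/87206406557 - sqrt(408307)/87206406557 ≈ -3.3936e-6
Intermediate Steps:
1/(sqrt(312313 + 95994) + (-474948 + 179640)) = 1/(sqrt(408307) - 295308) = 1/(-295308 + sqrt(408307))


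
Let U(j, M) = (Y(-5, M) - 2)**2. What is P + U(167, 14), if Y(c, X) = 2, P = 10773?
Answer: 10773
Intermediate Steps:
U(j, M) = 0 (U(j, M) = (2 - 2)**2 = 0**2 = 0)
P + U(167, 14) = 10773 + 0 = 10773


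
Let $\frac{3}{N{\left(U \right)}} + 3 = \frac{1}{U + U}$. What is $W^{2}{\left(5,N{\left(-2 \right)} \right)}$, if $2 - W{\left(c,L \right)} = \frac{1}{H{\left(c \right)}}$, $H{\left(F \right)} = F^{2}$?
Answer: $\frac{2401}{625} \approx 3.8416$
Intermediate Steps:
$N{\left(U \right)} = \frac{3}{-3 + \frac{1}{2 U}}$ ($N{\left(U \right)} = \frac{3}{-3 + \frac{1}{U + U}} = \frac{3}{-3 + \frac{1}{2 U}}$)
$W{\left(c,L \right)} = 2 - \frac{1}{c^{2}}$
$W^{2}{\left(5,N{\left(-2 \right)} \right)} = \left(2 - \frac{1}{25}\right)^{2} = \left(\frac{49}{25}\right)^{2} = \frac{2401}{625}$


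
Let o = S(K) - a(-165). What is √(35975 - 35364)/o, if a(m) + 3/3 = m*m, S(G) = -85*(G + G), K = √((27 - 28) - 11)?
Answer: -3403*√611/92686622 + 85*I*√1833/185373244 ≈ -0.00090754 + 1.9631e-5*I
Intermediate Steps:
K = 2*I*√3 (K = √(-1 - 11) = √(-12) = 2*I*√3 ≈ 3.4641*I)
S(G) = -170*G
a(m) = -1 + m² (a(m) = -1 + m*m = -1 + m²)
o = -27224 - 340*I*√3 (o = -340*I*√3 - (-1 + (-165)²) = -340*I*√3 - (-1 + 27225) = -340*I*√3 - 1*27224 = -340*I*√3 - 27224 = -27224 - 340*I*√3 ≈ -27224.0 - 588.9*I)
√(35975 - 35364)/o = √(35975 - 35364)/(-27224 - 340*I*√3) = √611/(-27224 - 340*I*√3)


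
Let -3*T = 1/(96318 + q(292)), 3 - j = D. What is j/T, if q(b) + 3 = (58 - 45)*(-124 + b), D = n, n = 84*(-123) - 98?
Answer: -3082920201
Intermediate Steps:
n = -10430 (n = -10332 - 98 = -10430)
D = -10430
j = 10433 (j = 3 - 1*(-10430) = 3 + 10430 = 10433)
q(b) = -1615 + 13*b (q(b) = -3 + (58 - 45)*(-124 + b) = -3 + 13*(-124 + b) = -3 + (-1612 + 13*b) = -1615 + 13*b)
T = -1/295497 (T = -1/(3*(96318 + (-1615 + 13*292))) = -1/(3*(96318 + (-1615 + 3796))) = -1/(3*(96318 + 2181)) = -⅓/98499 = -⅓*1/98499 = -1/295497 ≈ -3.3841e-6)
j/T = 10433/(-1/295497) = 10433*(-295497) = -3082920201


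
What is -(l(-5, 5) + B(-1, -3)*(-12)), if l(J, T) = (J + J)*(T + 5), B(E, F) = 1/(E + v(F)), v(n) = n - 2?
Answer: 98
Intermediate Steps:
v(n) = -2 + n
B(E, F) = 1/(-2 + E + F) (B(E, F) = 1/(E + (-2 + F)) = 1/(-2 + E + F))
l(J, T) = 2*J*(5 + T) (l(J, T) = (2*J)*(5 + T) = 2*J*(5 + T))
-(l(-5, 5) + B(-1, -3)*(-12)) = -(2*(-5)*(5 + 5) - 12/(-2 - 1 - 3)) = -(2*(-5)*10 - 12/(-6)) = -(-100 - 1/6*(-12)) = -(-100 + 2) = -1*(-98) = 98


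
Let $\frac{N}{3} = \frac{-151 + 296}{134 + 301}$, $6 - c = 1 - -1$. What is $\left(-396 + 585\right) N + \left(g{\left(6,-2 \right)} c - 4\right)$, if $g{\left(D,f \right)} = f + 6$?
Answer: $201$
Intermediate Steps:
$g{\left(D,f \right)} = 6 + f$
$c = 4$ ($c = 6 - \left(1 - -1\right) = 6 - \left(1 + 1\right) = 6 - 2 = 4$)
$N = 1$ ($N = 3 \frac{-151 + 296}{134 + 301} = 3 \cdot \frac{145}{435} = 3 \cdot 145 \cdot \frac{1}{435} = 3 \cdot \frac{1}{3} = 1$)
$\left(-396 + 585\right) N + \left(g{\left(6,-2 \right)} c - 4\right) = \left(-396 + 585\right) 1 - \left(4 - \left(6 - 2\right) 4\right) = 189 \cdot 1 + \left(4 \cdot 4 - 4\right) = 189 + \left(16 - 4\right) = 189 + 12 = 201$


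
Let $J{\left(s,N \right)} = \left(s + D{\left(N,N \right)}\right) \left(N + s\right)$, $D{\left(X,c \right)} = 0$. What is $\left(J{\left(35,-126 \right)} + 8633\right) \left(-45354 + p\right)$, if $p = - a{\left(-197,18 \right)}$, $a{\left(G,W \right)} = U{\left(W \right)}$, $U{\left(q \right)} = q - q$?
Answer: $-247088592$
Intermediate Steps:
$U{\left(q \right)} = 0$
$a{\left(G,W \right)} = 0$
$p = 0$ ($p = \left(-1\right) 0 = 0$)
$J{\left(s,N \right)} = s \left(N + s\right)$ ($J{\left(s,N \right)} = \left(s + 0\right) \left(N + s\right) = s \left(N + s\right)$)
$\left(J{\left(35,-126 \right)} + 8633\right) \left(-45354 + p\right) = \left(35 \left(-126 + 35\right) + 8633\right) \left(-45354 + 0\right) = \left(35 \left(-91\right) + 8633\right) \left(-45354\right) = \left(-3185 + 8633\right) \left(-45354\right) = 5448 \left(-45354\right) = -247088592$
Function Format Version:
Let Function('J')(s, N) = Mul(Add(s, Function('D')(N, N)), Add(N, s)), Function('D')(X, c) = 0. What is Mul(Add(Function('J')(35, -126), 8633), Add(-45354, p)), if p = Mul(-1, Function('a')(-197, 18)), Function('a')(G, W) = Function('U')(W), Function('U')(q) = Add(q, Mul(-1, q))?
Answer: -247088592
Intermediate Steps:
Function('U')(q) = 0
Function('a')(G, W) = 0
p = 0 (p = Mul(-1, 0) = 0)
Function('J')(s, N) = Mul(s, Add(N, s)) (Function('J')(s, N) = Mul(Add(s, 0), Add(N, s)) = Mul(s, Add(N, s)))
Mul(Add(Function('J')(35, -126), 8633), Add(-45354, p)) = Mul(Add(Mul(35, Add(-126, 35)), 8633), Add(-45354, 0)) = Mul(Add(Mul(35, -91), 8633), -45354) = Mul(Add(-3185, 8633), -45354) = Mul(5448, -45354) = -247088592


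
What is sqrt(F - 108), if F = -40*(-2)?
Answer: 2*I*sqrt(7) ≈ 5.2915*I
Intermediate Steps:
F = 80
sqrt(F - 108) = sqrt(80 - 108) = sqrt(-28) = 2*I*sqrt(7)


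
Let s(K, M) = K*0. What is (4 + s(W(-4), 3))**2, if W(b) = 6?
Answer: 16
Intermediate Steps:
s(K, M) = 0
(4 + s(W(-4), 3))**2 = (4 + 0)**2 = 4**2 = 16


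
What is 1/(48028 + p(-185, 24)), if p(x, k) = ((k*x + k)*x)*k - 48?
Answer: 1/19655020 ≈ 5.0878e-8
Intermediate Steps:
p(x, k) = -48 + k*x*(k + k*x) (p(x, k) = ((k + k*x)*x)*k - 48 = (x*(k + k*x))*k - 48 = k*x*(k + k*x) - 48 = -48 + k*x*(k + k*x))
1/(48028 + p(-185, 24)) = 1/(48028 + (-48 - 185*24² + 24²*(-185)²)) = 1/(48028 + (-48 - 185*576 + 576*34225)) = 1/(48028 + (-48 - 106560 + 19713600)) = 1/(48028 + 19606992) = 1/19655020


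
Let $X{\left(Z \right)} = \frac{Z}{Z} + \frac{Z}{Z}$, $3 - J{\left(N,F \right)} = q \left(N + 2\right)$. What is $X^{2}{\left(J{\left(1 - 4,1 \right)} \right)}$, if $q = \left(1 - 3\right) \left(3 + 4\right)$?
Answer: $4$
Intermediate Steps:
$q = -14$ ($q = \left(-2\right) 7 = -14$)
$J{\left(N,F \right)} = 31 + 14 N$ ($J{\left(N,F \right)} = 3 - - 14 \left(N + 2\right) = 3 - - 14 \left(2 + N\right) = 3 - \left(-28 - 14 N\right) = 3 + \left(28 + 14 N\right) = 31 + 14 N$)
$X{\left(Z \right)} = 2$ ($X{\left(Z \right)} = 1 + 1 = 2$)
$X^{2}{\left(J{\left(1 - 4,1 \right)} \right)} = 2^{2} = 4$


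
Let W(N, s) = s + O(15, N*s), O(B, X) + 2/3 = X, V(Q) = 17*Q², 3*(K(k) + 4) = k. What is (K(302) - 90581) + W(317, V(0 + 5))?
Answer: 44665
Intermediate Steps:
K(k) = -4 + k/3
O(B, X) = -⅔ + X
W(N, s) = -⅔ + s + N*s (W(N, s) = s + (-⅔ + N*s) = -⅔ + s + N*s)
(K(302) - 90581) + W(317, V(0 + 5)) = ((-4 + (⅓)*302) - 90581) + (-⅔ + 17*(0 + 5)² + 317*(17*(0 + 5)²)) = ((-4 + 302/3) - 90581) + (-⅔ + 17*5² + 317*(17*5²)) = (290/3 - 90581) + (-⅔ + 17*25 + 317*(17*25)) = -271453/3 + (-⅔ + 425 + 317*425) = -271453/3 + (-⅔ + 425 + 134725) = -271453/3 + 405448/3 = 44665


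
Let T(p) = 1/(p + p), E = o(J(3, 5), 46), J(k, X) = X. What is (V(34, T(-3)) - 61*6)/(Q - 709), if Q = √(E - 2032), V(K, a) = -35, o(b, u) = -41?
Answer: 284309/504754 + 401*I*√2073/504754 ≈ 0.56326 + 0.036171*I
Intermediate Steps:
E = -41
T(p) = 1/(2*p)
Q = I*√2073 (Q = √(-41 - 2032) = √(-2073) = I*√2073 ≈ 45.53*I)
(V(34, T(-3)) - 61*6)/(Q - 709) = (-35 - 61*6)/(I*√2073 - 709) = (-35 - 366)/(-709 + I*√2073) = -401/(-709 + I*√2073)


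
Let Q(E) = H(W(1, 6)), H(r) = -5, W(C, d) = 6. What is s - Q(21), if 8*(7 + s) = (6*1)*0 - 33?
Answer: -49/8 ≈ -6.1250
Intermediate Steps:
s = -89/8 (s = -7 + ((6*1)*0 - 33)/8 = -7 + (6*0 - 33)/8 = -7 + (0 - 33)/8 = -7 + (1/8)*(-33) = -7 - 33/8 = -89/8 ≈ -11.125)
Q(E) = -5
s - Q(21) = -89/8 - 1*(-5) = -89/8 + 5 = -49/8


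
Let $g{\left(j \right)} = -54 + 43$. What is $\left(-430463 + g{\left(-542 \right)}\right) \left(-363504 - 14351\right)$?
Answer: $162656753270$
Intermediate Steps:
$g{\left(j \right)} = -11$
$\left(-430463 + g{\left(-542 \right)}\right) \left(-363504 - 14351\right) = \left(-430463 - 11\right) \left(-363504 - 14351\right) = \left(-430474\right) \left(-377855\right) = 162656753270$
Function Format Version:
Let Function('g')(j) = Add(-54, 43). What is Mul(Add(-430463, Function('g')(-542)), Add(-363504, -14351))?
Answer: 162656753270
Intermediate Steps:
Function('g')(j) = -11
Mul(Add(-430463, Function('g')(-542)), Add(-363504, -14351)) = Mul(Add(-430463, -11), Add(-363504, -14351)) = Mul(-430474, -377855) = 162656753270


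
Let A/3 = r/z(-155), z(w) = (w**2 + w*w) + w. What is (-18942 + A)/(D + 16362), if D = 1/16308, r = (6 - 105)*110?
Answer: -986372811072/851992969921 ≈ -1.1577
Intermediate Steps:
z(w) = w + 2*w**2 (z(w) = (w**2 + w**2) + w = 2*w**2 + w = w + 2*w**2)
r = -10890 (r = -99*110 = -10890)
D = 1/16308 ≈ 6.1320e-5
A = -2178/3193 (A = 3*(-10890*(-1/(155*(1 + 2*(-155))))) = 3*(-10890*(-1/(155*(1 - 310)))) = 3*(-10890/((-155*(-309)))) = 3*(-10890/47895) = 3*(-10890*1/47895) = 3*(-726/3193) = -2178/3193 ≈ -0.68212)
(-18942 + A)/(D + 16362) = (-18942 - 2178/3193)/(1/16308 + 16362) = -60483984/(3193*266831497/16308) = -60483984/3193*16308/266831497 = -986372811072/851992969921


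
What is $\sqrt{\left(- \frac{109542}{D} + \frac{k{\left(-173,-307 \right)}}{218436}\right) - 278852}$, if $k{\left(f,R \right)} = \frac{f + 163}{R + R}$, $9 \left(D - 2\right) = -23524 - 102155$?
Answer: $\frac{i \sqrt{550028569346358720824057392041}}{1404468010362} \approx 528.06 i$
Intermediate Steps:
$D = - \frac{41887}{3}$ ($D = 2 + \frac{-23524 - 102155}{9} = 2 + \frac{1}{9} \left(-125679\right) = 2 - \frac{41893}{3} = - \frac{41887}{3} \approx -13962.0$)
$k{\left(f,R \right)} = \frac{163 + f}{2 R}$
$\sqrt{\left(- \frac{109542}{D} + \frac{k{\left(-173,-307 \right)}}{218436}\right) - 278852} = \sqrt{\left(- \frac{109542}{- \frac{41887}{3}} + \frac{\frac{1}{2} \frac{1}{-307} \left(163 - 173\right)}{218436}\right) - 278852} = \sqrt{\left(\left(-109542\right) \left(- \frac{3}{41887}\right) + \frac{1}{2} \left(- \frac{1}{307}\right) \left(-10\right) \frac{1}{218436}\right) - 278852} = \sqrt{\left(\frac{328626}{41887} + \frac{5}{307} \cdot \frac{1}{218436}\right) - 278852} = \sqrt{\left(\frac{328626}{41887} + \frac{5}{67059852}\right) - 278852} = \sqrt{\frac{22037611132787}{2808936020724} - 278852} = \sqrt{- \frac{783255389639796061}{2808936020724}} = \frac{i \sqrt{550028569346358720824057392041}}{1404468010362}$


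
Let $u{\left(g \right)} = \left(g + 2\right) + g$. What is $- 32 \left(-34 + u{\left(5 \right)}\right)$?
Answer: $704$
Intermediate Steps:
$u{\left(g \right)} = 2 + 2 g$ ($u{\left(g \right)} = \left(2 + g\right) + g = 2 + 2 g$)
$- 32 \left(-34 + u{\left(5 \right)}\right) = - 32 \left(-34 + \left(2 + 2 \cdot 5\right)\right) = - 32 \left(-34 + \left(2 + 10\right)\right) = - 32 \left(-34 + 12\right) = \left(-32\right) \left(-22\right) = 704$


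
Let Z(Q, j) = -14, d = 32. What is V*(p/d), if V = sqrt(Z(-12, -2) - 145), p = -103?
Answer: -103*I*sqrt(159)/32 ≈ -40.587*I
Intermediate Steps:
V = I*sqrt(159) (V = sqrt(-14 - 145) = sqrt(-159) = I*sqrt(159) ≈ 12.61*I)
V*(p/d) = (I*sqrt(159))*(-103/32) = -103*I*sqrt(159)/32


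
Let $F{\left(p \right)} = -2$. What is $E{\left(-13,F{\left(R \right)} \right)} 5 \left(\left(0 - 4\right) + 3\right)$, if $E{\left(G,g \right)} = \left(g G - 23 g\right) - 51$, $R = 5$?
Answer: $-105$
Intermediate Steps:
$E{\left(G,g \right)} = -51 - 23 g + G g$ ($E{\left(G,g \right)} = \left(G g - 23 g\right) - 51 = \left(- 23 g + G g\right) - 51 = -51 - 23 g + G g$)
$E{\left(-13,F{\left(R \right)} \right)} 5 \left(\left(0 - 4\right) + 3\right) = \left(-51 - -46 - -26\right) 5 \left(\left(0 - 4\right) + 3\right) = \left(-51 + 46 + 26\right) 5 \left(-4 + 3\right) = 21 \cdot 5 \left(-1\right) = 21 \left(-5\right) = -105$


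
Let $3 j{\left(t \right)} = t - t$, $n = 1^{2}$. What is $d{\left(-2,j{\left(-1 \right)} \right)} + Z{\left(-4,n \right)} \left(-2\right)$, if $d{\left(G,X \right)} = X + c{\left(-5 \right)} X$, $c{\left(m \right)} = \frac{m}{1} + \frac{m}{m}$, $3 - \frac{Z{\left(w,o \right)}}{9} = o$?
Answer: $-36$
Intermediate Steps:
$n = 1$
$Z{\left(w,o \right)} = 27 - 9 o$
$j{\left(t \right)} = 0$ ($j{\left(t \right)} = \frac{t - t}{3} = \frac{1}{3} \cdot 0 = 0$)
$c{\left(m \right)} = 1 + m$ ($c{\left(m \right)} = m 1 + 1 = m + 1 = 1 + m$)
$d{\left(G,X \right)} = - 3 X$ ($d{\left(G,X \right)} = X + \left(1 - 5\right) X = X - 4 X = - 3 X$)
$d{\left(-2,j{\left(-1 \right)} \right)} + Z{\left(-4,n \right)} \left(-2\right) = \left(-3\right) 0 + \left(27 - 9\right) \left(-2\right) = 0 + \left(27 - 9\right) \left(-2\right) = 0 + 18 \left(-2\right) = 0 - 36 = -36$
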